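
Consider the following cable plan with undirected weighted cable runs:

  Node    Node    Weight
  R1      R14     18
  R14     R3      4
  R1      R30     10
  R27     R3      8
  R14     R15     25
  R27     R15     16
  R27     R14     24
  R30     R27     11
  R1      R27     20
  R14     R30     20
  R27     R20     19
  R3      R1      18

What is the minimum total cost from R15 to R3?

24

Compare a few routes:
R15–R14–R3: 25+4 = 29
R15–R27–R3: 16+8 = 24
R15–R27–R14–R3: 16+24+4 = 44
R15–R27–R30–R14–R3: 16+11+20+4 = 51
The minimum is 24 via R15–R27–R3.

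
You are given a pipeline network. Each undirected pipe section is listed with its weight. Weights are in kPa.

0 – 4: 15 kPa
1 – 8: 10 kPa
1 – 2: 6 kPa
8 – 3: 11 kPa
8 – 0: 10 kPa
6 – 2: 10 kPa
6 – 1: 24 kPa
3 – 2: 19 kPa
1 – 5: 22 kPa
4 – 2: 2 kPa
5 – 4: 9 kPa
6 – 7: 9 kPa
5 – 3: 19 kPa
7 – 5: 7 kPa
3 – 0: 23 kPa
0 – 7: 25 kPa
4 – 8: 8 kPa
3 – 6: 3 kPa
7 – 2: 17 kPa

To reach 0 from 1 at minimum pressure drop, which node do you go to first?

Candidate routes:
1 - 8 - 0: 10+10 = 20
1 - 2 - 4 - 0: 6+2+15 = 23
The minimum is 20 kPa via 1 - 8 - 0.
So from 1 the first move is to 8.

8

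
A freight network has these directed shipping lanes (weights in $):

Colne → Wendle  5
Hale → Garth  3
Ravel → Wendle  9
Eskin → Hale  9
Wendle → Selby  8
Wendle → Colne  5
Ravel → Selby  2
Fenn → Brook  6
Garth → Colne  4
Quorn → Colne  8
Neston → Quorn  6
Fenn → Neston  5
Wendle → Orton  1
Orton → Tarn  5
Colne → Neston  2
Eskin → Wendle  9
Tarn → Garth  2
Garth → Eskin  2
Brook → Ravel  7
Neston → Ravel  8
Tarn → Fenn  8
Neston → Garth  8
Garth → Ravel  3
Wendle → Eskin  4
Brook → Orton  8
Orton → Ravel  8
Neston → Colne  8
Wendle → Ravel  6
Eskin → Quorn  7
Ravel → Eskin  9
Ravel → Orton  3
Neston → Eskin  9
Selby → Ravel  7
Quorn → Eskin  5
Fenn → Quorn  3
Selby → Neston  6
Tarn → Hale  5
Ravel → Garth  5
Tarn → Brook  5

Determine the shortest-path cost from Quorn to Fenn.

$27

Enumerating some paths:
Quorn → Colne → Wendle → Orton → Tarn → Fenn: 8+5+1+5+8 = 27
Quorn → Eskin → Wendle → Orton → Tarn → Fenn: 5+9+1+5+8 = 28
The minimum is $27 via Quorn → Colne → Wendle → Orton → Tarn → Fenn.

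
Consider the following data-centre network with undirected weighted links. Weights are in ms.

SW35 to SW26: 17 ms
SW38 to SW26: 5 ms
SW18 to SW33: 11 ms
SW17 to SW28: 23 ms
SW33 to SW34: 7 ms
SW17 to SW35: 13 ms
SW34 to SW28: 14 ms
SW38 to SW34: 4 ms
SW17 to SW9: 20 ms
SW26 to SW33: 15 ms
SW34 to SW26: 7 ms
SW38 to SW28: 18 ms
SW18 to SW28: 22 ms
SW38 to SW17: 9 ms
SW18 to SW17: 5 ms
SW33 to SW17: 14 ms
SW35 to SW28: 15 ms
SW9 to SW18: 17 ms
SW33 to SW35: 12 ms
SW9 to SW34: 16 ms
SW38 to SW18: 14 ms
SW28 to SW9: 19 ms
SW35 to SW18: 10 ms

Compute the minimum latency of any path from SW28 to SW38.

18 ms

Compare a few routes:
SW28–SW17–SW38: 23+9 = 32
SW28–SW34–SW26–SW38: 14+7+5 = 26
SW28–SW38: 18 = 18
The minimum is 18 ms via SW28–SW38.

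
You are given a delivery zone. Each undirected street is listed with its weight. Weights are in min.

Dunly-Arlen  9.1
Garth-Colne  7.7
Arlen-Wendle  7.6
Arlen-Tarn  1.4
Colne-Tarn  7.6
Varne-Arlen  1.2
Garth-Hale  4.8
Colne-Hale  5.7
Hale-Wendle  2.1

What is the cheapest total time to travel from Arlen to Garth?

Shortest distances from Arlen:
Arlen: 0
Varne: 1.2  (via Arlen)
Tarn: 1.4  (via Arlen)
Wendle: 7.6  (via Arlen)
Colne: 9  (via Tarn)
Dunly: 9.1  (via Arlen)
Hale: 9.7  (via Wendle)
Garth: 14.5  (via Hale)
Shortest route: Arlen → Wendle → Hale → Garth = 14.5 min.

14.5 min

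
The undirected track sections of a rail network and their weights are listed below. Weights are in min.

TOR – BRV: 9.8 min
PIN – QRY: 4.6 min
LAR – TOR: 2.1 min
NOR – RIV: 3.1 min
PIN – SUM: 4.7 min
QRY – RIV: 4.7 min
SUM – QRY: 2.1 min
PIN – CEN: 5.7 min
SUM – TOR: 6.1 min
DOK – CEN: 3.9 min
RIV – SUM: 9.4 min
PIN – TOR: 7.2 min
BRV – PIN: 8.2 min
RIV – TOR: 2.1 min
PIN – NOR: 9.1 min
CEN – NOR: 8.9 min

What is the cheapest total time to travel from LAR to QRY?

8.9 min

Compare a few routes:
LAR–TOR–RIV–SUM–QRY: 2.1+2.1+9.4+2.1 = 15.7
LAR–TOR–SUM–QRY: 2.1+6.1+2.1 = 10.3
LAR–TOR–PIN–QRY: 2.1+7.2+4.6 = 13.9
LAR–TOR–RIV–QRY: 2.1+2.1+4.7 = 8.9
The minimum is 8.9 min via LAR–TOR–RIV–QRY.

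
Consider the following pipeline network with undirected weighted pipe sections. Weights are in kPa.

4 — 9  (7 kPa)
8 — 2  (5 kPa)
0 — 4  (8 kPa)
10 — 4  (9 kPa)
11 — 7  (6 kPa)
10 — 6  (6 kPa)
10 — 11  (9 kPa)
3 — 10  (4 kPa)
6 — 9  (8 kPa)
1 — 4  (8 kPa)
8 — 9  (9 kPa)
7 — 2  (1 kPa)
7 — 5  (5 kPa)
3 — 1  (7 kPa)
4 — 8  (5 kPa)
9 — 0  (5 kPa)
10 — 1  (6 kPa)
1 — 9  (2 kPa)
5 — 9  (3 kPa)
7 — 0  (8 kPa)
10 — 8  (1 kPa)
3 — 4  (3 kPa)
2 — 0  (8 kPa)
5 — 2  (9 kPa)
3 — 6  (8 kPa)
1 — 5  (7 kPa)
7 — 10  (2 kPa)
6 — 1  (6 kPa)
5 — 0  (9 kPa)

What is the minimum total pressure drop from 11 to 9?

Compare a few routes:
11–7–5–9: 6+5+3 = 14
11–7–10–8–9: 6+2+1+9 = 18
11–7–10–1–9: 6+2+6+2 = 16
11–10–1–9: 9+6+2 = 17
The minimum is 14 kPa via 11–7–5–9.

14 kPa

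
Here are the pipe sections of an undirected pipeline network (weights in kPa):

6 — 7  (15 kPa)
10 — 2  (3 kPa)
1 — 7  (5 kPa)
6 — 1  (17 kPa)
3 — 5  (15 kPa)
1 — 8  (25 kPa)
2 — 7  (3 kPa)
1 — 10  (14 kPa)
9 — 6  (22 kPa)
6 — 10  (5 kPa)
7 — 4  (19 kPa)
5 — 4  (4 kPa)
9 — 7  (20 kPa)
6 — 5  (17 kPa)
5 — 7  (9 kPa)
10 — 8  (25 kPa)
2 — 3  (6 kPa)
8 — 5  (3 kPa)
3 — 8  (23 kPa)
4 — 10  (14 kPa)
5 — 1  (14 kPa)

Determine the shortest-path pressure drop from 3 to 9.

29 kPa

Enumerating some paths:
3 → 2 → 10 → 6 → 9: 6+3+5+22 = 36
3 → 2 → 7 → 9: 6+3+20 = 29
3 → 2 → 7 → 6 → 9: 6+3+15+22 = 46
3 → 5 → 7 → 9: 15+9+20 = 44
The minimum is 29 kPa via 3 → 2 → 7 → 9.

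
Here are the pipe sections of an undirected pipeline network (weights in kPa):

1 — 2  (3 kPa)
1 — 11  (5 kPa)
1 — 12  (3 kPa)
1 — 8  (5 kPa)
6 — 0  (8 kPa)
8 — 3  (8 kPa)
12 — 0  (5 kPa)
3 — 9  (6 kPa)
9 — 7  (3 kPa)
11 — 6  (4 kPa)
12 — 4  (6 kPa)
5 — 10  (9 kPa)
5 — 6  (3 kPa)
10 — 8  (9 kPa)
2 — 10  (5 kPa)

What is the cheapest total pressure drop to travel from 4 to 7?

31 kPa

Enumerating some paths:
4 - 12 - 0 - 6 - 11 - 1 - 8 - 3 - 9 - 7: 6+5+8+4+5+5+8+6+3 = 50
4 - 12 - 1 - 8 - 3 - 9 - 7: 6+3+5+8+6+3 = 31
4 - 12 - 1 - 2 - 10 - 8 - 3 - 9 - 7: 6+3+3+5+9+8+6+3 = 43
The minimum is 31 kPa via 4 - 12 - 1 - 8 - 3 - 9 - 7.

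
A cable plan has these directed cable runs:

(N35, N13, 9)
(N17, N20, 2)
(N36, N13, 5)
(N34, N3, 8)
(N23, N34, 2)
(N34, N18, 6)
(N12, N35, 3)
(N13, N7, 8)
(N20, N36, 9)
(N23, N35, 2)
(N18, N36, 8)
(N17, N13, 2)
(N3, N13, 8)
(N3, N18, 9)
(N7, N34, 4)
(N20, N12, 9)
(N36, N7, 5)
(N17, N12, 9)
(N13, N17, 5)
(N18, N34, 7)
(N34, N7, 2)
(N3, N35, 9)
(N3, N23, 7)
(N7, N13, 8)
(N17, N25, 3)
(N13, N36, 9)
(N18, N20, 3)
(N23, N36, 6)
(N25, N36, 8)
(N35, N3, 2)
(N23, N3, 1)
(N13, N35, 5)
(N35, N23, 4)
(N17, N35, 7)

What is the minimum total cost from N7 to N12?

Settle nodes by increasing distance from N7:
N7: 0
N34: 4  (via N7)
N13: 8  (via N7)
N18: 10  (via N34)
N3: 12  (via N34)
N20: 13  (via N18)
N17: 13  (via N13)
N35: 13  (via N13)
N25: 16  (via N17)
N23: 17  (via N35)
N36: 17  (via N13)
N12: 22  (via N20)
Shortest route: N7–N34–N18–N20–N12 = 22.

22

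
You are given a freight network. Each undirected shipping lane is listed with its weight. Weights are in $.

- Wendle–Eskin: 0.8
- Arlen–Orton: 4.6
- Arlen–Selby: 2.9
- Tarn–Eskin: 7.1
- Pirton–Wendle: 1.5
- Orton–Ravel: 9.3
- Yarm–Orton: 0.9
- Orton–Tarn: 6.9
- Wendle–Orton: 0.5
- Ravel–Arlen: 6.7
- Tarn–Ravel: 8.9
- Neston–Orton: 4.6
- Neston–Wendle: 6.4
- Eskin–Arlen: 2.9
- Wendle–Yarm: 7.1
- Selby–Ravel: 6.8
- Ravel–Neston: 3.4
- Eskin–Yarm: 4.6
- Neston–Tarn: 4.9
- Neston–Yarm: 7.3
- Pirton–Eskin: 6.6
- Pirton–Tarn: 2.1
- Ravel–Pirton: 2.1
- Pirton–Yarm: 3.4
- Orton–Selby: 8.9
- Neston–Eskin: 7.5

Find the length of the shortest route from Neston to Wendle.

$5.1

Enumerating some paths:
Neston - Wendle: 6.4 = 6.4
Neston - Orton - Wendle: 4.6+0.5 = 5.1
Cheapest is Neston - Orton - Wendle at $5.1.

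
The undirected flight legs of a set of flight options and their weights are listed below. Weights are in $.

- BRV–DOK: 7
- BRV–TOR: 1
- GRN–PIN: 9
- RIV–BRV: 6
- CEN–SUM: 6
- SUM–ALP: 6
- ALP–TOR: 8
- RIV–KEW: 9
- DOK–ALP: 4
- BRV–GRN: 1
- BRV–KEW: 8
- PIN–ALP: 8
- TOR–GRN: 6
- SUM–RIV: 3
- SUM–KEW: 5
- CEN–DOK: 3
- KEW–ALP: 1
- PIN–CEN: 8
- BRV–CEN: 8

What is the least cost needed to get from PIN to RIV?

Running Dijkstra from PIN:
PIN: 0
ALP: 8  (via PIN)
CEN: 8  (via PIN)
GRN: 9  (via PIN)
KEW: 9  (via ALP)
BRV: 10  (via GRN)
DOK: 11  (via CEN)
TOR: 11  (via BRV)
SUM: 14  (via ALP)
RIV: 16  (via BRV)
Shortest route: PIN → GRN → BRV → RIV = $16.

$16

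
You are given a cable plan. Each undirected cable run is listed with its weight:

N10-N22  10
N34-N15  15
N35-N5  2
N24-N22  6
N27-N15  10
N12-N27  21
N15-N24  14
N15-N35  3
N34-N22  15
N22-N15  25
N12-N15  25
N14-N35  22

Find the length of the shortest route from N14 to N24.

Settle nodes by increasing distance from N14:
N14: 0
N35: 22  (via N14)
N5: 24  (via N35)
N15: 25  (via N35)
N27: 35  (via N15)
N24: 39  (via N15)
Shortest route: N14 → N35 → N15 → N24 = 39.

39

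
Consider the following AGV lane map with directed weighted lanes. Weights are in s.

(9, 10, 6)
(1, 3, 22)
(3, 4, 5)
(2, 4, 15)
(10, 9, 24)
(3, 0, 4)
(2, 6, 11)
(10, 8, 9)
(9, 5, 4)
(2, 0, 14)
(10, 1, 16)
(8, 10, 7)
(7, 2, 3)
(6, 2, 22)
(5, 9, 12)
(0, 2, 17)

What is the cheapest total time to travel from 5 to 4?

61 s

Enumerating some paths:
5 → 9 → 10 → 1 → 3 → 0 → 2 → 4: 12+6+16+22+4+17+15 = 92
5 → 9 → 10 → 1 → 3 → 4: 12+6+16+22+5 = 61
The minimum is 61 s via 5 → 9 → 10 → 1 → 3 → 4.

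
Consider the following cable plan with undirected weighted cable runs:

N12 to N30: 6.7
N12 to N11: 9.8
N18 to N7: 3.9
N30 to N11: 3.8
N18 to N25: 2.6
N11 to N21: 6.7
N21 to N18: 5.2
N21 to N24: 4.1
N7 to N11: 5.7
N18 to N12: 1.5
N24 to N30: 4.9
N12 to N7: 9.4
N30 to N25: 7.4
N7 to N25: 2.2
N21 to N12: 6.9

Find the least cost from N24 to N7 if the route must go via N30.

14.4

Best N24 to N30: N24–N30 costing 4.9
Best N30 to N7: N30–N11–N7 costing 9.5
Total via N30: 4.9 + 9.5 = 14.4.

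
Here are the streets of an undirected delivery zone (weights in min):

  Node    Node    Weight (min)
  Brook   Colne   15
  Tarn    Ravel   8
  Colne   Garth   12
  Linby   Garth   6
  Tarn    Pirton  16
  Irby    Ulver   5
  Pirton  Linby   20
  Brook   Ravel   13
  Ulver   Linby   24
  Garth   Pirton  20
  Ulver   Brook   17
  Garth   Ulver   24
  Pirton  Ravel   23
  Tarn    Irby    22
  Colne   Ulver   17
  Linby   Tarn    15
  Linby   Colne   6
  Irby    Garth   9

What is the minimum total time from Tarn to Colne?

21 min

Shortest distances from Tarn:
Tarn: 0
Ravel: 8  (via Tarn)
Linby: 15  (via Tarn)
Pirton: 16  (via Tarn)
Brook: 21  (via Ravel)
Colne: 21  (via Linby)
Shortest route: Tarn–Linby–Colne = 21 min.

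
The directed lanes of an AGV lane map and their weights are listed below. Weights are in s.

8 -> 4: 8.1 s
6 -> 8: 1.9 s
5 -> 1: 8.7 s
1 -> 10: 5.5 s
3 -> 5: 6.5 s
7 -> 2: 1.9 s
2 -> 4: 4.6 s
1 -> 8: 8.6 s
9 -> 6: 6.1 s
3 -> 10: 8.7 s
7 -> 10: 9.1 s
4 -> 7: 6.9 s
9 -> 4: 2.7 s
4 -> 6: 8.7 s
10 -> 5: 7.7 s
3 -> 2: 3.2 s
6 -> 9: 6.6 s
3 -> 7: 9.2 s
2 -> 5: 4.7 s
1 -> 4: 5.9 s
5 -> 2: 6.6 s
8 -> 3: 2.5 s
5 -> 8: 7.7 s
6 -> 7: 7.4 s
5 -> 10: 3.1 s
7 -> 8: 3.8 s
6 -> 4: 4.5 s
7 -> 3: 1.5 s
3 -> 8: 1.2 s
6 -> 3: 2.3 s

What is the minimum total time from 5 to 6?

19.9 s

Compare a few routes:
5 → 8 → 4 → 6: 7.7+8.1+8.7 = 24.5
5 → 1 → 4 → 6: 8.7+5.9+8.7 = 23.3
5 → 2 → 4 → 6: 6.6+4.6+8.7 = 19.9
Cheapest is 5 → 2 → 4 → 6 at 19.9 s.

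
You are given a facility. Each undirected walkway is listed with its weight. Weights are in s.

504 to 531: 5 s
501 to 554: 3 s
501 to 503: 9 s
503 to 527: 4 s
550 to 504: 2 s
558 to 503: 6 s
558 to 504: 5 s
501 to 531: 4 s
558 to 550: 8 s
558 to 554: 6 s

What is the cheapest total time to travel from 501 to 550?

Compare a few routes:
501 → 531 → 504 → 550: 4+5+2 = 11
501 → 554 → 558 → 504 → 550: 3+6+5+2 = 16
The minimum is 11 s via 501 → 531 → 504 → 550.

11 s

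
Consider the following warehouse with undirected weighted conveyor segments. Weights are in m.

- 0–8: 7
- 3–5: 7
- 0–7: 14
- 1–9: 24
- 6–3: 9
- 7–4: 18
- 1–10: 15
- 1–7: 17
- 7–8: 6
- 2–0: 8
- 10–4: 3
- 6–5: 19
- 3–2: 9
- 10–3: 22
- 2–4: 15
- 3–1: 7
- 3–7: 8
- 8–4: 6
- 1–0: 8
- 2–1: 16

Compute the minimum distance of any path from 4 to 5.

27 m

Candidate routes:
4 - 2 - 3 - 5: 15+9+7 = 31
4 - 10 - 3 - 5: 3+22+7 = 32
4 - 8 - 7 - 3 - 5: 6+6+8+7 = 27
Cheapest is 4 - 8 - 7 - 3 - 5 at 27 m.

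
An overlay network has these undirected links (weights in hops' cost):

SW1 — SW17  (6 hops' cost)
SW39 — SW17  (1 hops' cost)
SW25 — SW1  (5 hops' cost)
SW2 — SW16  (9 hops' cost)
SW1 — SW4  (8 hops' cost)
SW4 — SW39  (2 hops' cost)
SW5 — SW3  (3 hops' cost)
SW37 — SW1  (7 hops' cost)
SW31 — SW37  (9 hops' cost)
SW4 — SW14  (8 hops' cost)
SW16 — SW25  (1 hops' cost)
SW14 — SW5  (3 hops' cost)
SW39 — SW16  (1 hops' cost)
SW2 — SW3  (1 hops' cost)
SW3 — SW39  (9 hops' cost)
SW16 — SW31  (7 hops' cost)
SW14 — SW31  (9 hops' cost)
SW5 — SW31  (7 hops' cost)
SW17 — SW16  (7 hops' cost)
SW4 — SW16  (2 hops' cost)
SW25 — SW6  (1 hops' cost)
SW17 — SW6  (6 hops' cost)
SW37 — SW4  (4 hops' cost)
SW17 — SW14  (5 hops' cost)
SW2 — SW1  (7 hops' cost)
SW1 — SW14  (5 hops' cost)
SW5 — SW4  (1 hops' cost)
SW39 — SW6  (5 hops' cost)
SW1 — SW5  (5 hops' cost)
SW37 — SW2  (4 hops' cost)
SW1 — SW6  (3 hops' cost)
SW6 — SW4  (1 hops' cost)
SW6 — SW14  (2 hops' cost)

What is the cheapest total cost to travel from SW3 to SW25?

Candidate routes:
SW3 → SW5 → SW14 → SW6 → SW25: 3+3+2+1 = 9
SW3 → SW5 → SW4 → SW39 → SW16 → SW25: 3+1+2+1+1 = 8
SW3 → SW5 → SW4 → SW16 → SW25: 3+1+2+1 = 7
SW3 → SW5 → SW4 → SW6 → SW25: 3+1+1+1 = 6
The minimum is 6 hops' cost via SW3 → SW5 → SW4 → SW6 → SW25.

6 hops' cost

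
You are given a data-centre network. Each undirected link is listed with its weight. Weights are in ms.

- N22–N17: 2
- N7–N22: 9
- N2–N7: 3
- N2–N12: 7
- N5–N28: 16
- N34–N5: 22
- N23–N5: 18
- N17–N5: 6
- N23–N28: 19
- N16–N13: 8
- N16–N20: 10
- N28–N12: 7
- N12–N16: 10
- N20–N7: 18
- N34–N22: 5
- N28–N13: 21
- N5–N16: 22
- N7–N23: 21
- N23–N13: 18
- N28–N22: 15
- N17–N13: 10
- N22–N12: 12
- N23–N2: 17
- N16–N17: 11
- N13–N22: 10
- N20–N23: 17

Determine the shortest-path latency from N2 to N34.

Settle nodes by increasing distance from N2:
N2: 0
N7: 3  (via N2)
N12: 7  (via N2)
N22: 12  (via N7)
N17: 14  (via N22)
N28: 14  (via N12)
N23: 17  (via N2)
N34: 17  (via N22)
Shortest route: N2–N7–N22–N34 = 17 ms.

17 ms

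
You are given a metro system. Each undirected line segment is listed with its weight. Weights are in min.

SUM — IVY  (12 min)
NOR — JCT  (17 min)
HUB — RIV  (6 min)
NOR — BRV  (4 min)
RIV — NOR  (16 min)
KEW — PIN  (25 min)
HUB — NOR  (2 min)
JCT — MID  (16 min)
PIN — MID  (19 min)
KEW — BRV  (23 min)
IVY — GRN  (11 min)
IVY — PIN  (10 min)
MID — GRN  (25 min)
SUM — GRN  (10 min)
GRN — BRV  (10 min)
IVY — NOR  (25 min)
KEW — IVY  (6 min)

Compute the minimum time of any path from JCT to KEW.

44 min

Settle nodes by increasing distance from JCT:
JCT: 0
MID: 16  (via JCT)
NOR: 17  (via JCT)
HUB: 19  (via NOR)
BRV: 21  (via NOR)
RIV: 25  (via HUB)
GRN: 31  (via BRV)
PIN: 35  (via MID)
SUM: 41  (via GRN)
IVY: 42  (via NOR)
KEW: 44  (via BRV)
Shortest route: JCT–NOR–BRV–KEW = 44 min.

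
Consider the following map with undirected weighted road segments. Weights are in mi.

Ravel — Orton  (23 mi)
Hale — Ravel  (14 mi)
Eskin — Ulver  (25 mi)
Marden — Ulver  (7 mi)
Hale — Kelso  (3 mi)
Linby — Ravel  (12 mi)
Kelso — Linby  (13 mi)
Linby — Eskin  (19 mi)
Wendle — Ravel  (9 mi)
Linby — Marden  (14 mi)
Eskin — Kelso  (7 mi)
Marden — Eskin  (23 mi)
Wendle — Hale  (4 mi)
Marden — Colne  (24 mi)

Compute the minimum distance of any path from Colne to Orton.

Running Dijkstra from Colne:
Colne: 0
Marden: 24  (via Colne)
Ulver: 31  (via Marden)
Linby: 38  (via Marden)
Eskin: 47  (via Marden)
Ravel: 50  (via Linby)
Kelso: 51  (via Linby)
Hale: 54  (via Kelso)
Wendle: 58  (via Hale)
Orton: 73  (via Ravel)
Shortest route: Colne–Marden–Linby–Ravel–Orton = 73 mi.

73 mi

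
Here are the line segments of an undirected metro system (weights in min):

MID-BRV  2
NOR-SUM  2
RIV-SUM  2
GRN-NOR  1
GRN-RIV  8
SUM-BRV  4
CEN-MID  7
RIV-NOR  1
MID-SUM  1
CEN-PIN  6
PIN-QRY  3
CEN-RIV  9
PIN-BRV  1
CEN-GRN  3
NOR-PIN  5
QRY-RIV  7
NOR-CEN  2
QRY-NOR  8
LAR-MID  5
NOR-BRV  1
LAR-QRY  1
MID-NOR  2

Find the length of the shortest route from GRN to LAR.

Candidate routes:
GRN → NOR → MID → LAR: 1+2+5 = 8
GRN → NOR → BRV → PIN → QRY → LAR: 1+1+1+3+1 = 7
Cheapest is GRN → NOR → BRV → PIN → QRY → LAR at 7 min.

7 min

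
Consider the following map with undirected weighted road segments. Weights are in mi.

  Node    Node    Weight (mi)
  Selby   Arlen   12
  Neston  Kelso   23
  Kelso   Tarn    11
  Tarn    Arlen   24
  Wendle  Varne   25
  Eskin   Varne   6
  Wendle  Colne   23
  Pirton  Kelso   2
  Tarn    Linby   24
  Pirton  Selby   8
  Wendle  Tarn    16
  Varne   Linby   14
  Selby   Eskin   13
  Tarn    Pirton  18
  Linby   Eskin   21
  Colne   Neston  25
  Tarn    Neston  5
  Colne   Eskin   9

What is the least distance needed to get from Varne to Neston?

40 mi

Compare a few routes:
Varne–Eskin–Colne–Neston: 6+9+25 = 40
Varne–Linby–Tarn–Neston: 14+24+5 = 43
Cheapest is Varne–Eskin–Colne–Neston at 40 mi.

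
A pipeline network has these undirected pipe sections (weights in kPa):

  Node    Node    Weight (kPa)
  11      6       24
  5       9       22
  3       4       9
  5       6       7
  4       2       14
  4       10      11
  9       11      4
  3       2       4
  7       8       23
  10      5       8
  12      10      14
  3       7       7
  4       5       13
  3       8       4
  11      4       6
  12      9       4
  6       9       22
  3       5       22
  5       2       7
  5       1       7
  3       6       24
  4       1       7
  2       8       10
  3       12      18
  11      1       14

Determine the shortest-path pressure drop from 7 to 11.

Compare a few routes:
7–3–2–5–4–11: 7+4+7+13+6 = 37
7–3–2–4–11: 7+4+14+6 = 31
7–3–4–11: 7+9+6 = 22
7–3–12–9–11: 7+18+4+4 = 33
The minimum is 22 kPa via 7–3–4–11.

22 kPa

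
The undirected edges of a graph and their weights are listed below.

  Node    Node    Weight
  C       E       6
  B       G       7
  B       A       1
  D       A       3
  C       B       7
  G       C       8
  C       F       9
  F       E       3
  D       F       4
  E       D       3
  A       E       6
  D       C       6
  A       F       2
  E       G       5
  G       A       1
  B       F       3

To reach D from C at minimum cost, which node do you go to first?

Enumerating some paths:
C–E–D: 6+3 = 9
C–B–A–D: 7+1+3 = 11
C–G–A–D: 8+1+3 = 12
C–D: 6 = 6
The minimum is 6 via C–D.
So from C the first move is to D.

D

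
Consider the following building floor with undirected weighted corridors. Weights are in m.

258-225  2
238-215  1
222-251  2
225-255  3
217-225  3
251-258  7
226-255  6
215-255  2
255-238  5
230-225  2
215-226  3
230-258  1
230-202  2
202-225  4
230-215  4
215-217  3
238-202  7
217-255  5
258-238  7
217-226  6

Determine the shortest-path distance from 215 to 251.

12 m

Settle nodes by increasing distance from 215:
215: 0
238: 1  (via 215)
255: 2  (via 215)
226: 3  (via 215)
217: 3  (via 215)
230: 4  (via 215)
258: 5  (via 230)
225: 5  (via 255)
202: 6  (via 230)
251: 12  (via 258)
Shortest route: 215 → 230 → 258 → 251 = 12 m.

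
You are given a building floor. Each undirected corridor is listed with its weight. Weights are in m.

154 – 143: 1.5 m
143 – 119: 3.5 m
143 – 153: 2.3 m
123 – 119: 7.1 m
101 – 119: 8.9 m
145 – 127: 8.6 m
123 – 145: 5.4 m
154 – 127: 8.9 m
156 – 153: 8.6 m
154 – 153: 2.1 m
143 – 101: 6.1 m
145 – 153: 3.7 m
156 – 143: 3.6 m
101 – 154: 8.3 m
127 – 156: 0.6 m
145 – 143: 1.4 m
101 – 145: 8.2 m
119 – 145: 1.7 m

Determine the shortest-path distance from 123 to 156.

Candidate routes:
123 - 145 - 119 - 143 - 156: 5.4+1.7+3.5+3.6 = 14.2
123 - 145 - 143 - 156: 5.4+1.4+3.6 = 10.4
123 - 119 - 145 - 143 - 156: 7.1+1.7+1.4+3.6 = 13.8
123 - 119 - 143 - 156: 7.1+3.5+3.6 = 14.2
Cheapest is 123 - 145 - 143 - 156 at 10.4 m.

10.4 m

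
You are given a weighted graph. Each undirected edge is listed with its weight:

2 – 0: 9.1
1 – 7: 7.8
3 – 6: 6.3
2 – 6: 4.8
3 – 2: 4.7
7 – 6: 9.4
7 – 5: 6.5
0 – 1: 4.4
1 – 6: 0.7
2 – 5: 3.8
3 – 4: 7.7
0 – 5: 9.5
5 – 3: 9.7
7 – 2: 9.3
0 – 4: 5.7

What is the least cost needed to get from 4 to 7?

Shortest distances from 4:
4: 0
0: 5.7  (via 4)
3: 7.7  (via 4)
1: 10.1  (via 0)
6: 10.8  (via 1)
2: 12.4  (via 3)
5: 15.2  (via 0)
7: 17.9  (via 1)
Shortest route: 4 → 0 → 1 → 7 = 17.9.

17.9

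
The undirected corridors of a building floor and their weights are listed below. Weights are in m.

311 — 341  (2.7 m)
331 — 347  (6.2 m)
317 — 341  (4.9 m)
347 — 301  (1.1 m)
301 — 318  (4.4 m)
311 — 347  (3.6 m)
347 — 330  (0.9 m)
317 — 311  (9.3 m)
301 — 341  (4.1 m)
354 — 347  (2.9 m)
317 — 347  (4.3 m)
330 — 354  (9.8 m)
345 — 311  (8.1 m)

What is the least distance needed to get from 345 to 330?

12.6 m

Settle nodes by increasing distance from 345:
345: 0
311: 8.1  (via 345)
341: 10.8  (via 311)
347: 11.7  (via 311)
330: 12.6  (via 347)
Shortest route: 345 → 311 → 347 → 330 = 12.6 m.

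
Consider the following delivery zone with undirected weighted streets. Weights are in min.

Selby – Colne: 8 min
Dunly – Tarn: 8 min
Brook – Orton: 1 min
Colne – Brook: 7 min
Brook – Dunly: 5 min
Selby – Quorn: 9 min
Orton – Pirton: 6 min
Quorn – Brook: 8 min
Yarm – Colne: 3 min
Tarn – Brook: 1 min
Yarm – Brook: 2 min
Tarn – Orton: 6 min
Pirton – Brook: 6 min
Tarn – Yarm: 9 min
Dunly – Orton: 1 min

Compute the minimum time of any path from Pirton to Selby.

19 min

Shortest distances from Pirton:
Pirton: 0
Orton: 6  (via Pirton)
Brook: 6  (via Pirton)
Tarn: 7  (via Brook)
Dunly: 7  (via Orton)
Yarm: 8  (via Brook)
Colne: 11  (via Yarm)
Quorn: 14  (via Brook)
Selby: 19  (via Colne)
Shortest route: Pirton → Brook → Yarm → Colne → Selby = 19 min.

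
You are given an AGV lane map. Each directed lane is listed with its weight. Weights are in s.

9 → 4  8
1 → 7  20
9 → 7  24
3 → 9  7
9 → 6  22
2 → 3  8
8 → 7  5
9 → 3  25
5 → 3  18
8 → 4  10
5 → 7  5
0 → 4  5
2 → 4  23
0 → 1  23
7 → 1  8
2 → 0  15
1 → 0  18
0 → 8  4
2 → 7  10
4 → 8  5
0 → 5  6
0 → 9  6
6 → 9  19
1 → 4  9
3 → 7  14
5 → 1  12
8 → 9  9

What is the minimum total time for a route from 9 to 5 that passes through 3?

Best 9 to 3: 9–3 costing 25
Shortest 3→5: 3–7–1–0–5 = 46
Total via 3: 25 + 46 = 71 s.

71 s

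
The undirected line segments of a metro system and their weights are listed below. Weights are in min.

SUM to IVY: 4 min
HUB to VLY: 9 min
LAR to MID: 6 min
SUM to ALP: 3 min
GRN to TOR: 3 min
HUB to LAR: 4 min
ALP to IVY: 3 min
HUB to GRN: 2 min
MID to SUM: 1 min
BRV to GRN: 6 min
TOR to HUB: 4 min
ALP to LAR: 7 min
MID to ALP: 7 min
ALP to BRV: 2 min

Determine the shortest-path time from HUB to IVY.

13 min

Compare a few routes:
HUB–GRN–BRV–ALP–IVY: 2+6+2+3 = 13
HUB–LAR–ALP–IVY: 4+7+3 = 14
The minimum is 13 min via HUB–GRN–BRV–ALP–IVY.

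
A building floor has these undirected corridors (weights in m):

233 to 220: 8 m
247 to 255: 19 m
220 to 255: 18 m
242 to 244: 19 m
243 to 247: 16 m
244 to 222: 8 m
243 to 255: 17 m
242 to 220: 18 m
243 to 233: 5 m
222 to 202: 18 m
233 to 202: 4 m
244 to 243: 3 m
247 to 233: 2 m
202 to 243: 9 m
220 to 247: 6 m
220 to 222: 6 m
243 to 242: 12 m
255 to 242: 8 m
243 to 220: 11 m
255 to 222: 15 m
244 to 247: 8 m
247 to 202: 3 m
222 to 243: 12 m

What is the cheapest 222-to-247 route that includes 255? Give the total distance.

Best 222 to 255: 222–255 costing 15
Shortest 255→247: 255–247 = 19
Total via 255: 15 + 19 = 34 m.

34 m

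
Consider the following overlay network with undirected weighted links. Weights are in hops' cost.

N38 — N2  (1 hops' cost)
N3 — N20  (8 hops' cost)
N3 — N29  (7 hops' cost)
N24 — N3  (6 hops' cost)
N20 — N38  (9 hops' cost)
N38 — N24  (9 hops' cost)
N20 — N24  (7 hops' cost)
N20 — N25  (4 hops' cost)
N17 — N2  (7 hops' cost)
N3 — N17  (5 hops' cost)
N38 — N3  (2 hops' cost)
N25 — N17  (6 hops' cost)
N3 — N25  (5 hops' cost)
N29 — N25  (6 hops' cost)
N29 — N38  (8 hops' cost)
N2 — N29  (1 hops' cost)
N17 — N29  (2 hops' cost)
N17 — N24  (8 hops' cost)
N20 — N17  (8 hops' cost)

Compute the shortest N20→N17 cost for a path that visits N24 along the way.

15 hops' cost

Best N20 to N24: N20–N24 costing 7
Shortest N24→N17: N24–N17 = 8
Total via N24: 7 + 8 = 15 hops' cost.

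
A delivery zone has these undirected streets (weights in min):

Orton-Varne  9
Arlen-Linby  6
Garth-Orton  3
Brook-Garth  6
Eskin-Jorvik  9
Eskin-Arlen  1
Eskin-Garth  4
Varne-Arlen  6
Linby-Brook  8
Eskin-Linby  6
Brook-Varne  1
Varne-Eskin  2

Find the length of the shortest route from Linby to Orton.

13 min

Settle nodes by increasing distance from Linby:
Linby: 0
Arlen: 6  (via Linby)
Eskin: 6  (via Linby)
Brook: 8  (via Linby)
Varne: 8  (via Eskin)
Garth: 10  (via Eskin)
Orton: 13  (via Garth)
Shortest route: Linby → Eskin → Garth → Orton = 13 min.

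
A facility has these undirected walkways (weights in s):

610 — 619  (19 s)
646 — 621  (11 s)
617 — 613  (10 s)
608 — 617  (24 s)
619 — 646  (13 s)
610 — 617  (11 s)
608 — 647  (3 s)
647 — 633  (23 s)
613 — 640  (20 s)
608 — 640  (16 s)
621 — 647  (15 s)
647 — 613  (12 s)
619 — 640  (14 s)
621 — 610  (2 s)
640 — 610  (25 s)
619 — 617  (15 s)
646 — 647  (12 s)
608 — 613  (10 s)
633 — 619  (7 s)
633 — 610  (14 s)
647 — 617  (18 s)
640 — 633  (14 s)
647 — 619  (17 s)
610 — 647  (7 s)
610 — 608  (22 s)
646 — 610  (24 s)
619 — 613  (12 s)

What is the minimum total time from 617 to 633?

22 s

Running Dijkstra from 617:
617: 0
613: 10  (via 617)
610: 11  (via 617)
621: 13  (via 610)
619: 15  (via 617)
647: 18  (via 617)
608: 20  (via 613)
633: 22  (via 619)
Shortest route: 617 → 619 → 633 = 22 s.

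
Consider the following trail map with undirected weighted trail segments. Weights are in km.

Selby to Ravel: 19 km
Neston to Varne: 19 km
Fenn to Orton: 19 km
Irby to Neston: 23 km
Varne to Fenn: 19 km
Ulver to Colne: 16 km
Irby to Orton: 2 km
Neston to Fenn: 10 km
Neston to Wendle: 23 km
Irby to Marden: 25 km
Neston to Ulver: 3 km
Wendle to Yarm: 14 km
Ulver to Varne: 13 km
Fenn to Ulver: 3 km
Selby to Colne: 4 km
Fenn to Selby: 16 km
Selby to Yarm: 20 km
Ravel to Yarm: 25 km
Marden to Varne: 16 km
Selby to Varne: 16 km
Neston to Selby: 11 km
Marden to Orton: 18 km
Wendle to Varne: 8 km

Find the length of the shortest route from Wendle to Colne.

28 km

Shortest distances from Wendle:
Wendle: 0
Varne: 8  (via Wendle)
Yarm: 14  (via Wendle)
Ulver: 21  (via Varne)
Neston: 23  (via Wendle)
Marden: 24  (via Varne)
Selby: 24  (via Varne)
Fenn: 24  (via Ulver)
Colne: 28  (via Selby)
Shortest route: Wendle–Varne–Selby–Colne = 28 km.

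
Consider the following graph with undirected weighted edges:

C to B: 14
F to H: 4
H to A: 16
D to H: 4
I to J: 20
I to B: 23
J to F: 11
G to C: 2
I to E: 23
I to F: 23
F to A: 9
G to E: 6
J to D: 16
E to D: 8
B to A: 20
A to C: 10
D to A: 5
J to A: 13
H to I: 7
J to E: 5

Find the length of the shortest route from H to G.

Running Dijkstra from H:
H: 0
D: 4  (via H)
F: 4  (via H)
I: 7  (via H)
A: 9  (via D)
E: 12  (via D)
J: 15  (via F)
G: 18  (via E)
Shortest route: H–D–E–G = 18.

18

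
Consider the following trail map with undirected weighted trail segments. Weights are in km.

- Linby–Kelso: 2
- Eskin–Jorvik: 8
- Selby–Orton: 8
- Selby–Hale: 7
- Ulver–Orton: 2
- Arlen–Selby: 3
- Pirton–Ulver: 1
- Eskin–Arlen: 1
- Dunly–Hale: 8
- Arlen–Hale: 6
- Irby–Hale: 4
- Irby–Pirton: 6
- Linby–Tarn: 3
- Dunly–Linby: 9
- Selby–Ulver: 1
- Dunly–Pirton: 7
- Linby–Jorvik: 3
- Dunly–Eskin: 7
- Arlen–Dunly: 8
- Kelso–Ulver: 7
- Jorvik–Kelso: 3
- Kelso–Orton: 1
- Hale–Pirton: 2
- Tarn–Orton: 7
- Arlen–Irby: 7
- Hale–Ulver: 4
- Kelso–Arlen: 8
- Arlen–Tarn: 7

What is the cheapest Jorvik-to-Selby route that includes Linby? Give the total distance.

9 km

Shortest Jorvik→Linby: Jorvik → Linby = 3
Shortest Linby→Selby: Linby → Kelso → Orton → Ulver → Selby = 6
Total via Linby: 3 + 6 = 9 km.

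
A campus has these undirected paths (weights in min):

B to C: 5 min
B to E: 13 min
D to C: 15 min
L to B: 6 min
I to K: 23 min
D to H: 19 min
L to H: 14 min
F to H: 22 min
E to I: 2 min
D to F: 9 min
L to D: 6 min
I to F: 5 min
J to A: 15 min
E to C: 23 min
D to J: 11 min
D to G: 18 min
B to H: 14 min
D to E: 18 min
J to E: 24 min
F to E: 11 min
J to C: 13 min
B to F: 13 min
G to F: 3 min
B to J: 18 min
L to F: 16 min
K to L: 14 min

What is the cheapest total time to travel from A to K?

Settle nodes by increasing distance from A:
A: 0
J: 15  (via A)
D: 26  (via J)
C: 28  (via J)
L: 32  (via D)
B: 33  (via J)
F: 35  (via D)
G: 38  (via F)
E: 39  (via J)
I: 40  (via F)
H: 45  (via D)
K: 46  (via L)
Shortest route: A–J–D–L–K = 46 min.

46 min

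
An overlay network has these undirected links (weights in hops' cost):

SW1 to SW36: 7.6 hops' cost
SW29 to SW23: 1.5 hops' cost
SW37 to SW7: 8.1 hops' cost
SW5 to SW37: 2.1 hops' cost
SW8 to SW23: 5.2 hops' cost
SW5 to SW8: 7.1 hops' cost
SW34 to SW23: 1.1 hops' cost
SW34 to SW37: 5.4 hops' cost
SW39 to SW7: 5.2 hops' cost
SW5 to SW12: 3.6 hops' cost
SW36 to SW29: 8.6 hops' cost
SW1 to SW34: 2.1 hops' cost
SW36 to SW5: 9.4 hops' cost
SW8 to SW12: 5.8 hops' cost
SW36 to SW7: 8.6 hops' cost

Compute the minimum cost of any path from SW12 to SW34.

Enumerating some paths:
SW12 - SW8 - SW23 - SW34: 5.8+5.2+1.1 = 12.1
SW12 - SW5 - SW37 - SW34: 3.6+2.1+5.4 = 11.1
SW12 - SW5 - SW8 - SW23 - SW34: 3.6+7.1+5.2+1.1 = 17
SW12 - SW8 - SW5 - SW37 - SW34: 5.8+7.1+2.1+5.4 = 20.4
Cheapest is SW12 - SW5 - SW37 - SW34 at 11.1 hops' cost.

11.1 hops' cost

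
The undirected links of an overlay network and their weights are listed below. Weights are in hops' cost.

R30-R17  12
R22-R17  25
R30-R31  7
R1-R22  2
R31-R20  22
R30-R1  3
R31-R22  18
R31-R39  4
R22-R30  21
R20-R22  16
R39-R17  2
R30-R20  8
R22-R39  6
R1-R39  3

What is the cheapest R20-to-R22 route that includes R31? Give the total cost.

Shortest R20→R31: R20 → R30 → R31 = 15
Shortest R31→R22: R31 → R39 → R1 → R22 = 9
Total via R31: 15 + 9 = 24 hops' cost.

24 hops' cost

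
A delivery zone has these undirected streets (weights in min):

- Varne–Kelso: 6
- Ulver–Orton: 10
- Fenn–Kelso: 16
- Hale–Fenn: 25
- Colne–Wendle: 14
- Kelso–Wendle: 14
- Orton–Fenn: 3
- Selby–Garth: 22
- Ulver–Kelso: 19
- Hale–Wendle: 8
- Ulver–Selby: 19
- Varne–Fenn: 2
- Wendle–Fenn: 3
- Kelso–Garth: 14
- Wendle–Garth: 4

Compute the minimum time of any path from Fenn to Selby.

29 min

Shortest distances from Fenn:
Fenn: 0
Varne: 2  (via Fenn)
Orton: 3  (via Fenn)
Wendle: 3  (via Fenn)
Garth: 7  (via Wendle)
Kelso: 8  (via Varne)
Hale: 11  (via Wendle)
Ulver: 13  (via Orton)
Colne: 17  (via Wendle)
Selby: 29  (via Garth)
Shortest route: Fenn → Wendle → Garth → Selby = 29 min.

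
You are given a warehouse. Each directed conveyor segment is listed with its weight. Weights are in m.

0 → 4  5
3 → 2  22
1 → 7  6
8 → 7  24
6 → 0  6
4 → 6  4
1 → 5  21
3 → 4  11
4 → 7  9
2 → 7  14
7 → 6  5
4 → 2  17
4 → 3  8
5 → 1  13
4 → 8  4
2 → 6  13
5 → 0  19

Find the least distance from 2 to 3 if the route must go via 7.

Best 2 to 7: 2–7 costing 14
Shortest 7→3: 7–6–0–4–3 = 24
Total via 7: 14 + 24 = 38 m.

38 m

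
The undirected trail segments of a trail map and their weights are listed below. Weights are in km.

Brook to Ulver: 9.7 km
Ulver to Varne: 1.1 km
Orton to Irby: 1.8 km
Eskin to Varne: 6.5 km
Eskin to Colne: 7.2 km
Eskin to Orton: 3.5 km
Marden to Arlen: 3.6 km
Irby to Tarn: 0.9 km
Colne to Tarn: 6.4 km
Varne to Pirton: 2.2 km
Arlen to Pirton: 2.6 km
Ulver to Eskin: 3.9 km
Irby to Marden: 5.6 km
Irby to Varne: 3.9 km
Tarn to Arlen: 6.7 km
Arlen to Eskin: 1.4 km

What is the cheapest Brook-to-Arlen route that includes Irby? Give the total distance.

21.4 km

Shortest Brook→Irby: Brook–Ulver–Varne–Irby = 14.7
Shortest Irby→Arlen: Irby–Orton–Eskin–Arlen = 6.7
Total via Irby: 14.7 + 6.7 = 21.4 km.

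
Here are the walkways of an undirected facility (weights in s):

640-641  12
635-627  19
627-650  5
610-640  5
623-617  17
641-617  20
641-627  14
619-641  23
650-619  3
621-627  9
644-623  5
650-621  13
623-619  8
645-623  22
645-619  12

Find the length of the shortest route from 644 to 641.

Running Dijkstra from 644:
644: 0
623: 5  (via 644)
619: 13  (via 623)
650: 16  (via 619)
627: 21  (via 650)
617: 22  (via 623)
645: 25  (via 619)
621: 29  (via 650)
641: 35  (via 627)
Shortest route: 644–623–619–650–627–641 = 35 s.

35 s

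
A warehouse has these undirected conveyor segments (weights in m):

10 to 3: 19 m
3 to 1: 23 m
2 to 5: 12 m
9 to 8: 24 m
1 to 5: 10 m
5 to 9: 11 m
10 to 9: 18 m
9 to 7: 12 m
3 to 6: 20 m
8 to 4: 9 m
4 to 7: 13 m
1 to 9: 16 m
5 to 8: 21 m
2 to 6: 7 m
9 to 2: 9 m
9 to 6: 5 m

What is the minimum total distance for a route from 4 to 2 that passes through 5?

Shortest 4→5: 4–8–5 = 30
Shortest 5→2: 5–2 = 12
Total via 5: 30 + 12 = 42 m.

42 m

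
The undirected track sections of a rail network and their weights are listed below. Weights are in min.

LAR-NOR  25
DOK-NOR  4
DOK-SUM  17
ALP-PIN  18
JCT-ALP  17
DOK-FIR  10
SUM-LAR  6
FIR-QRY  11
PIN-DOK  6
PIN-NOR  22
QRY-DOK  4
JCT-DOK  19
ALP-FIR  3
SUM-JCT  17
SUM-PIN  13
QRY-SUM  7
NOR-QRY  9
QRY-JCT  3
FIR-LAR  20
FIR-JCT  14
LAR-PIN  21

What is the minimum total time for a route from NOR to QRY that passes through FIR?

25 min

Best NOR to FIR: NOR–DOK–FIR costing 14
Best FIR to QRY: FIR–QRY costing 11
Total via FIR: 14 + 11 = 25 min.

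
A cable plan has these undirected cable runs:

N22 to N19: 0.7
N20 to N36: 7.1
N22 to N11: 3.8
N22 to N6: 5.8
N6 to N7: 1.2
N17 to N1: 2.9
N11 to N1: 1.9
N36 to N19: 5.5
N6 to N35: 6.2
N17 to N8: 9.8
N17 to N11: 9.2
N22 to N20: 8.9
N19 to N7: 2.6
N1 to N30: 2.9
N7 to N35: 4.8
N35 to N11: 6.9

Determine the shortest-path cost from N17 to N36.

Compare a few routes:
N17–N1–N11–N35–N7–N19–N36: 2.9+1.9+6.9+4.8+2.6+5.5 = 24.6
N17–N1–N11–N22–N6–N7–N19–N36: 2.9+1.9+3.8+5.8+1.2+2.6+5.5 = 23.7
N17–N11–N22–N19–N36: 9.2+3.8+0.7+5.5 = 19.2
N17–N1–N11–N22–N19–N36: 2.9+1.9+3.8+0.7+5.5 = 14.8
The minimum is 14.8 via N17–N1–N11–N22–N19–N36.

14.8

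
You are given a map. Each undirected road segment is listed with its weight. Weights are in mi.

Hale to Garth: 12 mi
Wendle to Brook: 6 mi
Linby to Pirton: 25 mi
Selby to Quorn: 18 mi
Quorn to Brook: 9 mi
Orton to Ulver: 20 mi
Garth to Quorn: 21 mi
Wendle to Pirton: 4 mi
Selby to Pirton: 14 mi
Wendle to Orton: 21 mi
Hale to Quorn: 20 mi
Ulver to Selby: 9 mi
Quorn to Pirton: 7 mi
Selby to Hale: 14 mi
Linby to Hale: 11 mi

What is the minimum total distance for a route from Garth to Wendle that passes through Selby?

44 mi

Best Garth to Selby: Garth → Hale → Selby costing 26
Shortest Selby→Wendle: Selby → Pirton → Wendle = 18
Total via Selby: 26 + 18 = 44 mi.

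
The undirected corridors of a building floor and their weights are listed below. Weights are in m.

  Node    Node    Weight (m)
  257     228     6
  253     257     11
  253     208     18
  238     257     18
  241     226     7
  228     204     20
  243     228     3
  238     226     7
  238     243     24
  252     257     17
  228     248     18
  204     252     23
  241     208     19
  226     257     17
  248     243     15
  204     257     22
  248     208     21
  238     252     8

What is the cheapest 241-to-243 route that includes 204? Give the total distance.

Shortest 241→204: 241 → 226 → 238 → 252 → 204 = 45
Best 204 to 243: 204 → 228 → 243 costing 23
Total via 204: 45 + 23 = 68 m.

68 m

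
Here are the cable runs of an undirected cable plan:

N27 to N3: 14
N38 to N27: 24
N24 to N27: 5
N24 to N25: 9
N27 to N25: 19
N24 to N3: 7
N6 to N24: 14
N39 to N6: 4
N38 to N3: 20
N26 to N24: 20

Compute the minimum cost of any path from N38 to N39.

45

Settle nodes by increasing distance from N38:
N38: 0
N3: 20  (via N38)
N27: 24  (via N38)
N24: 27  (via N3)
N25: 36  (via N24)
N6: 41  (via N24)
N39: 45  (via N6)
Shortest route: N38–N3–N24–N6–N39 = 45.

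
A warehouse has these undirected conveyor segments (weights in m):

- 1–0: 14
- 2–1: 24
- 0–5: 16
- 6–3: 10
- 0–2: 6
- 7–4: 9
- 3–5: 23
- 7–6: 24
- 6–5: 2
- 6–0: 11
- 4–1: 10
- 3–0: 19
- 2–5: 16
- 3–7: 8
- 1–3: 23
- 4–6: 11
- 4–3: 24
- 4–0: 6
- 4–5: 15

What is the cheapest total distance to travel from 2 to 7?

21 m

Enumerating some paths:
2 → 0 → 3 → 7: 6+19+8 = 33
2 → 0 → 6 → 3 → 7: 6+11+10+8 = 35
2 → 0 → 4 → 7: 6+6+9 = 21
Cheapest is 2 → 0 → 4 → 7 at 21 m.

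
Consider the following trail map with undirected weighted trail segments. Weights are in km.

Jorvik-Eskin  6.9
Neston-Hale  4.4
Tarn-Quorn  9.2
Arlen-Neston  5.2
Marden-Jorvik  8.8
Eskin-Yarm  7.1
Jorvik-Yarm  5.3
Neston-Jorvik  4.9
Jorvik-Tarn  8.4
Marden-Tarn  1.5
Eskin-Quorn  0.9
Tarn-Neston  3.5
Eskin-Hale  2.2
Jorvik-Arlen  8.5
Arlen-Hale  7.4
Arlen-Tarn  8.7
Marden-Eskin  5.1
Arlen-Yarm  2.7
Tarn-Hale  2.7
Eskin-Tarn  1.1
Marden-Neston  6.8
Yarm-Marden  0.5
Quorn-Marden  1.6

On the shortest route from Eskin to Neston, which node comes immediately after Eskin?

Tarn

Compare a few routes:
Eskin - Hale - Neston: 2.2+4.4 = 6.6
Eskin - Tarn - Neston: 1.1+3.5 = 4.6
The minimum is 4.6 km via Eskin - Tarn - Neston.
So from Eskin the first move is to Tarn.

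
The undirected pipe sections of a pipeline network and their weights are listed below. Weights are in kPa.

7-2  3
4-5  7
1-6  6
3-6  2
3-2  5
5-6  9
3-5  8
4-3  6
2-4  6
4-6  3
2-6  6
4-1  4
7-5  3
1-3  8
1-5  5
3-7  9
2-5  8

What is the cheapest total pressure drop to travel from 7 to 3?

8 kPa

Compare a few routes:
7–3: 9 = 9
7–5–3: 3+8 = 11
7–2–6–3: 3+6+2 = 11
7–2–3: 3+5 = 8
The minimum is 8 kPa via 7–2–3.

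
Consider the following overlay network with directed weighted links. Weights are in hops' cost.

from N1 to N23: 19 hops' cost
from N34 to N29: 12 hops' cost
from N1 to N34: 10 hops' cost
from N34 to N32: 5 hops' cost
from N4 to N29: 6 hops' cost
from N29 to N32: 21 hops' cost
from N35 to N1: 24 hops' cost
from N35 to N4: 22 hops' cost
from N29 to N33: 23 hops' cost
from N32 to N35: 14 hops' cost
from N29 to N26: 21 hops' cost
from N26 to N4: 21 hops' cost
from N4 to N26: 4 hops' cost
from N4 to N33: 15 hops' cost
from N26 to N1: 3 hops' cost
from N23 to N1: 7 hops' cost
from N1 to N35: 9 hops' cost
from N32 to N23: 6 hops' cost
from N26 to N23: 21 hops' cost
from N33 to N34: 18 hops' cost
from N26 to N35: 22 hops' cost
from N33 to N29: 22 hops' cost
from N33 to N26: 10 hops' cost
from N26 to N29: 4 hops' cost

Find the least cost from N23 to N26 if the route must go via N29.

Shortest N23→N29: N23 → N1 → N34 → N29 = 29
Best N29 to N26: N29 → N26 costing 21
Total via N29: 29 + 21 = 50 hops' cost.

50 hops' cost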